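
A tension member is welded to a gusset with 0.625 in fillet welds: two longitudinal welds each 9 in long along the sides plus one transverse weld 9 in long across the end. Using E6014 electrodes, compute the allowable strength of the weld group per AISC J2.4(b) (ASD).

E60XX → F_EXX = 60 ksi.
t_e = 0.707 × 0.625 = 0.4419 in.
R_nwl = 0.6 × 60 × 0.4419 × 18 = 286.3 kip (longitudinal, 2 welds).
R_nwt = 0.6 × 60 × 0.4419 × 9 = 143.2 kip (transverse, base value).
(i) R_nwl + R_nwt = 429.5 kip; (ii) 0.85 R_nwl + 1.5 R_nwt = 458.1 kip.
R_n = max = 458.1 kip [governs: (ii)]; R_n/Ω = 229.1 kip.

R_n/Ω ≈ 229 kip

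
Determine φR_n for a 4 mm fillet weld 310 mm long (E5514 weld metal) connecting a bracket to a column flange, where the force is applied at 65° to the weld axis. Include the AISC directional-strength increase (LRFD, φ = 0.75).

φR_n ≈ 311 kN

E55XX → F_EXX = 550 MPa.
t_e = 0.707 × 4 = 2.828 mm; A_we = 2.828 × 310 = 876.7 mm².
Directional factor: 1.0 + 0.5 sin^1.5(65°) = 1.431.
F_nw = 0.6 × 550 × 1.431 = 472.4 MPa.
φR_n = 0.75 × 472.4 × 876.7 × 10⁻³ = 310.6 kN.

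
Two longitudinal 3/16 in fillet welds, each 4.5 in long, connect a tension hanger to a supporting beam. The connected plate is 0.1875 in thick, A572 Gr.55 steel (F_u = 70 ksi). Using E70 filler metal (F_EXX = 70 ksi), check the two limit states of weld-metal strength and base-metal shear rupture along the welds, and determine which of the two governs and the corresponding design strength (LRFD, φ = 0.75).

t_e = 0.707 × 0.1875 = 0.1326 in; L = 9 in.
Weld metal: φR_n = 0.75 × 0.6 × 70 × 0.1326 × 9 = 37.58 kip.
Base metal (shear rupture): φR_n = 0.75 × 0.6 × 70 × 0.1875 × 9 = 53.16 kip.
Governing: weld metal.

φR_n ≈ 37.6 kip (weld metal governs)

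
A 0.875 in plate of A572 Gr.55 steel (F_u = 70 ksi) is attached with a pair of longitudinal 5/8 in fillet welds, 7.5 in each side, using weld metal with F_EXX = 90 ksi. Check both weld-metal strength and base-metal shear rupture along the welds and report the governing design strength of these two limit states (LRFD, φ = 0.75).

t_e = 0.707 × 0.625 = 0.4419 in; L = 15 in.
Weld metal: φR_n = 0.75 × 0.6 × 90 × 0.4419 × 15 = 268.4 kip.
Base metal (shear rupture): φR_n = 0.75 × 0.6 × 70 × 0.875 × 15 = 413.4 kip.
Governing: weld metal.

φR_n ≈ 268 kip (weld metal governs)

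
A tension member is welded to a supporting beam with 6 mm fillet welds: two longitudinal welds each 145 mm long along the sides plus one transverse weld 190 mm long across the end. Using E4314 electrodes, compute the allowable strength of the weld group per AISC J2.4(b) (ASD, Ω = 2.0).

E43XX → F_EXX = 430 MPa.
t_e = 0.707 × 6 = 4.242 mm.
R_nwl = 0.6 × 430 × 4.242 × 290 × 10⁻³ = 317.4 kN (longitudinal, 2 welds).
R_nwt = 0.6 × 430 × 4.242 × 190 × 10⁻³ = 207.9 kN (transverse, base value).
(i) R_nwl + R_nwt = 525.3 kN; (ii) 0.85 R_nwl + 1.5 R_nwt = 581.7 kN.
R_n = max = 581.7 kN [governs: (ii)]; R_n/Ω = 290.8 kN.

R_n/Ω ≈ 291 kN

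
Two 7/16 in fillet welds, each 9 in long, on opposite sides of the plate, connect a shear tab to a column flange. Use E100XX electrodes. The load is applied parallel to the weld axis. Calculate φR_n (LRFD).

φR_n ≈ 251 kip

E100XX → F_EXX = 100 ksi.
Effective throat t_e = 0.707 × 0.4375 = 0.3093 in.
Total length L = 18 in; A_we = 0.3093 × 18 = 5.568 in².
F_nw = 0.6 F_EXX = 0.6 × 100 = 60 ksi.
φR_n = 0.75 × 60 × 5.568 = 250.5 kip.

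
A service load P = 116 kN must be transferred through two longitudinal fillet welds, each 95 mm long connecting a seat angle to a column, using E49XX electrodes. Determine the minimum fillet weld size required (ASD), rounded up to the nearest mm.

w = 6 mm

E49XX → F_EXX = 490 MPa.
Total weld length L = 190 mm.
Required throat t_e = P × Ω / (0.6 F_EXX × L) = 116 × 2.0 / (0.6 × 490 × 190 × 10⁻³) = 4.153 mm.
Required leg w = t_e / 0.707 = 5.874 mm → use 6 mm.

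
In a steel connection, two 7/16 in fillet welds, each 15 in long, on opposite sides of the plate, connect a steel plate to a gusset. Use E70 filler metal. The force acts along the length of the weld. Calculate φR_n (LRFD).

φR_n ≈ 292 kips

E70XX → F_EXX = 70 ksi.
Effective throat t_e = 0.707 × 0.4375 = 0.3093 in.
Total length L = 30 in; A_we = 0.3093 × 30 = 9.279 in².
F_nw = 0.6 F_EXX = 0.6 × 70 = 42 ksi.
φR_n = 0.75 × 42 × 9.279 = 292.3 kips.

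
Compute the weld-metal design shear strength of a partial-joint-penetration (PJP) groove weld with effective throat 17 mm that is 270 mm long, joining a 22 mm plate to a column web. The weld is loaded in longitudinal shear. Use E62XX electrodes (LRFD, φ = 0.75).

φR_n ≈ 1280 kN

E62XX → F_EXX = 620 MPa.
Effective throat (given) t_e = 17 mm.
A_we = 17 × 270 = 4590 mm².
F_nw = 0.6 F_EXX = 372 MPa.
φR_n = 0.75 × 372 × 4590 × 10⁻³ = 1281 kN.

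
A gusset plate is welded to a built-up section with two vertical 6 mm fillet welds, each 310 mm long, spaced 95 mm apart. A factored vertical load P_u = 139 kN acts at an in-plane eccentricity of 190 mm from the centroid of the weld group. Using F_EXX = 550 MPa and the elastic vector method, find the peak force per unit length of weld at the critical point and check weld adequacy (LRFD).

f_max ≈ 769 N/mm; adequate

Total weld length L_w = 620 mm. Treat welds as unit-width lines.
Polar moment about centroid: J = 2[d³/12 + d(b/2)²] = 2[310³/12 + 310×47.5²] = 6364000 mm³.
Direct shear f_v = P/L_w = 139×10³ / 620 = 224.2 N/mm (vertical).
Torsion M = P·e = 139×10³ × 190 = 26410000 N·mm.
Critical point at (x, y) = (47.5, 155) from centroid. f_tx = M·y/J = 643.2 N/mm; f_ty = M·x/J = 197.1 N/mm.
Resultant f_max = √[f_tx² + (f_v + f_ty)²] = √[643.2² + (224.2 + 197.1)²] = 768.9 N/mm.
Capacity per unit length: φr_n = 0.75 × 0.6 × 550 × (0.707 × 6) = 1050 N/mm.
768.9 ≤ 1050 → adequate.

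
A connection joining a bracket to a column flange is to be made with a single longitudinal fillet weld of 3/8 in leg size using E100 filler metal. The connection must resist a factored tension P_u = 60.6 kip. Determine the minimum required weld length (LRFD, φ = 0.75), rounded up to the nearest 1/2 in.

L = 5.5 in

E100XX → F_EXX = 100 ksi.
Throat t_e = 0.707 × 0.375 = 0.2651 in.
φr_n = 0.75 × 0.6 × 100 × 0.2651 = 11.93 kip/in.
L_req = P_u / φr_n = 60.6 / 11.93 = 5.079 in total.
Round up → use L = 5.5 in.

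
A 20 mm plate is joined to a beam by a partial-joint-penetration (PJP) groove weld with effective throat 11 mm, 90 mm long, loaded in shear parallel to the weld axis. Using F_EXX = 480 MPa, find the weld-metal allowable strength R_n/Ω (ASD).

Effective throat (given) t_e = 11 mm.
A_we = 11 × 90 = 990 mm².
F_nw = 0.6 F_EXX = 288 MPa.
R_n/Ω = (288 × 990) / 2.0 × 10⁻³ = 142.6 kN.

R_n/Ω ≈ 143 kN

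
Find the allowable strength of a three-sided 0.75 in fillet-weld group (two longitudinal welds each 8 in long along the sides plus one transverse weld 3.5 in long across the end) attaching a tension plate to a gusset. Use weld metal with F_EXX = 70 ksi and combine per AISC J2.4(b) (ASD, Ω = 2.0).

R_n/Ω ≈ 217 kip

t_e = 0.707 × 0.75 = 0.5302 in.
R_nwl = 0.6 × 70 × 0.5302 × 16 = 356.3 kip (longitudinal, 2 welds).
R_nwt = 0.6 × 70 × 0.5302 × 3.5 = 77.95 kip (transverse, base value).
(i) R_nwl + R_nwt = 434.3 kip; (ii) 0.85 R_nwl + 1.5 R_nwt = 419.8 kip.
R_n = max = 434.3 kip [governs: (i)]; R_n/Ω = 217.1 kip.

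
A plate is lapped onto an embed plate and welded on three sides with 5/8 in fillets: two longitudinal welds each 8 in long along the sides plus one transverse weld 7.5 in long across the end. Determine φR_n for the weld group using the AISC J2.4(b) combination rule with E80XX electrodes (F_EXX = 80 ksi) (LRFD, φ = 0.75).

φR_n ≈ 395 kips

t_e = 0.707 × 0.625 = 0.4419 in.
R_nwl = 0.6 × 80 × 0.4419 × 16 = 339.4 kips (longitudinal, 2 welds).
R_nwt = 0.6 × 80 × 0.4419 × 7.5 = 159.1 kips (transverse, base value).
(i) R_nwl + R_nwt = 498.4 kips; (ii) 0.85 R_nwl + 1.5 R_nwt = 527.1 kips.
R_n = max = 527.1 kips [governs: (ii)]; φR_n = 395.3 kips.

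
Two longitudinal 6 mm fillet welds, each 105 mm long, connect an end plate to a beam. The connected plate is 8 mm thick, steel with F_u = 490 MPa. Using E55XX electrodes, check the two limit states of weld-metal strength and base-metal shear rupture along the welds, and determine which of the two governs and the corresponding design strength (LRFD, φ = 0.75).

E55XX → F_EXX = 550 MPa.
t_e = 0.707 × 6 = 4.242 mm; L = 210 mm.
Weld metal: φR_n = 0.75 × 0.6 × 550 × 4.242 × 210 × 10⁻³ = 220.5 kN.
Base metal (shear rupture): φR_n = 0.75 × 0.6 × 490 × 8 × 210 × 10⁻³ = 370.4 kN.
Governing: weld metal.

φR_n ≈ 220 kN (weld metal governs)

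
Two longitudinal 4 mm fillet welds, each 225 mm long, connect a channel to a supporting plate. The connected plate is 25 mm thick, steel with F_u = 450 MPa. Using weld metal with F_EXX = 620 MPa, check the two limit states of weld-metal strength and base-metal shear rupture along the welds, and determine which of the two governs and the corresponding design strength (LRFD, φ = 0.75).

t_e = 0.707 × 4 = 2.828 mm; L = 450 mm.
Weld metal: φR_n = 0.75 × 0.6 × 620 × 2.828 × 450 × 10⁻³ = 355.1 kN.
Base metal (shear rupture): φR_n = 0.75 × 0.6 × 450 × 25 × 450 × 10⁻³ = 2278 kN.
Governing: weld metal.

φR_n ≈ 355 kN (weld metal governs)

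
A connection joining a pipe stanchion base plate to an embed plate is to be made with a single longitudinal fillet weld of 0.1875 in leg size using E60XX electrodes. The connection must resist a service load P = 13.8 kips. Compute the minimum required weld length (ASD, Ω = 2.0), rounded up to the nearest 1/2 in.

E60XX → F_EXX = 60 ksi.
Throat t_e = 0.707 × 0.1875 = 0.1326 in.
r_n/Ω = (0.6 × 60 × 0.1326) / 2.0 = 2.386 kip/in.
L_req = P / (r_n/Ω) = 13.8 / 2.386 = 5.783 in total.
Round up → use L = 6 in.

L = 6 in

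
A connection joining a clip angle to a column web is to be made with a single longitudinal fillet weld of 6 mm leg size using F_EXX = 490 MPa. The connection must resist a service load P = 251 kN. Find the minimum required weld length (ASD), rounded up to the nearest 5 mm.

L = 405 mm

Throat t_e = 0.707 × 6 = 4.242 mm.
r_n/Ω = (0.6 × 490 × 4.242) / 2.0 = 623.6 N/mm = 0.6236 kN/mm.
L_req = P / (r_n/Ω) = 251 / 0.6236 = 402.5 mm total.
Round up → use L = 405 mm.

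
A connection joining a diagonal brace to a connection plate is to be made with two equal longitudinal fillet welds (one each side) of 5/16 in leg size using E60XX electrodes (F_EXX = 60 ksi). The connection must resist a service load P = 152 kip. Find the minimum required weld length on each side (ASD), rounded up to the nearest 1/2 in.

L = 19.5 in on each side

Throat t_e = 0.707 × 0.3125 = 0.2209 in.
r_n/Ω = (0.6 × 60 × 0.2209) / 2.0 = 3.977 kip/in.
L_req = P / (r_n/Ω) = 152 / 3.977 = 38.22 in total.
Per side: 38.22 / 2 = 19.11 in.
Round up → use L = 19.5 in on each side.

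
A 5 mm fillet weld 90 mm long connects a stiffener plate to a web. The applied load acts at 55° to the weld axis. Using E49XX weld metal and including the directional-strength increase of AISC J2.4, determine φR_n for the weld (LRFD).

E49XX → F_EXX = 490 MPa.
t_e = 0.707 × 5 = 3.535 mm; A_we = 3.535 × 90 = 318.1 mm².
Directional factor: 1.0 + 0.5 sin^1.5(55°) = 1.371.
F_nw = 0.6 × 490 × 1.371 = 403 MPa.
φR_n = 0.75 × 403 × 318.1 × 10⁻³ = 96.16 kN.

φR_n ≈ 96.2 kN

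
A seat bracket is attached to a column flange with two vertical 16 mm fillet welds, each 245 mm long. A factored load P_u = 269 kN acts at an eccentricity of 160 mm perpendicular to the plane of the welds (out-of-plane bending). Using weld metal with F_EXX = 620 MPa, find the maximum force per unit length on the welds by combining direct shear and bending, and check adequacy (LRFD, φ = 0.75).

f_max ≈ 2220 N/mm; adequate

L_w = 2 × 245 = 490 mm; section modulus (unit throat) S = 2 × L²/6 = 20010 mm².
Direct shear f_v = P/L_w = 269×10³/490 = 549 N/mm.
Moment M = P × e = 269×10³ × 160 = 43040000 N·mm; bending f_b = M/S = 2151 N/mm.
f_max = √(f_v² + f_b²) = √(549² + 2151²) = 2220 N/mm.
φr_n = 0.75 × 0.6 × 620 × (0.707 × 16) = 3156 N/mm → adequate.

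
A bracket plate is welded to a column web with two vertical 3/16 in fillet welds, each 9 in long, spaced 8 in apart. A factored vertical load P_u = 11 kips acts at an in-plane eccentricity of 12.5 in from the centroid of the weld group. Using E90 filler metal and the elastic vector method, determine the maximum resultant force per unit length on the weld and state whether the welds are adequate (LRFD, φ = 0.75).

E90XX → F_EXX = 90 ksi.
Total weld length L_w = 18 in. Treat welds as unit-width lines.
Polar moment about centroid: J = 2[d³/12 + d(b/2)²] = 2[9³/12 + 9×4²] = 409.5 in³.
Direct shear f_v = P/L_w = 11 / 18 = 0.6111 kip/in (vertical).
Torsion M = P·e = 11 × 12.5 = 137.5 kip·in.
Critical point at (x, y) = (4, 4.5) from centroid. f_tx = M·y/J = 1.511 kip/in; f_ty = M·x/J = 1.343 kip/in.
Resultant f_max = √[f_tx² + (f_v + f_ty)²] = √[1.511² + (0.6111 + 1.343)²] = 2.47 kip/in.
Capacity per unit length: φr_n = 0.75 × 0.6 × 90 × (0.707 × 0.1875) = 5.369 kip/in.
2.47 ≤ 5.369 → adequate.

f_max ≈ 2.47 kip/in; adequate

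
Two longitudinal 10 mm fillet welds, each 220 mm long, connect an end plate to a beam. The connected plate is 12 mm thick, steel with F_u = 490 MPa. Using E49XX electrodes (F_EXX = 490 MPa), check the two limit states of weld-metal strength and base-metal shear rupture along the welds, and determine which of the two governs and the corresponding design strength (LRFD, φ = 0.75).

φR_n ≈ 686 kN (weld metal governs)

t_e = 0.707 × 10 = 7.07 mm; L = 440 mm.
Weld metal: φR_n = 0.75 × 0.6 × 490 × 7.07 × 440 × 10⁻³ = 685.9 kN.
Base metal (shear rupture): φR_n = 0.75 × 0.6 × 490 × 12 × 440 × 10⁻³ = 1164 kN.
Governing: weld metal.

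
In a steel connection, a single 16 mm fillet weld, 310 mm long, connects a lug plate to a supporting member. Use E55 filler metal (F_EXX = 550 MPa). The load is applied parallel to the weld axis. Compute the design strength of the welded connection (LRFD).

φR_n ≈ 868 kN

Effective throat t_e = 0.707 × 16 = 11.31 mm.
Total length L = 310 mm; A_we = 11.31 × 310 = 3507 mm².
F_nw = 0.6 F_EXX = 0.6 × 550 = 330 MPa.
φR_n = 0.75 × 330 × 3507 × 10⁻³ = 867.9 kN.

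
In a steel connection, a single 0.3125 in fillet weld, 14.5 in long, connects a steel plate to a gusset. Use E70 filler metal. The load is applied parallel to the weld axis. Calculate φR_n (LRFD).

E70XX → F_EXX = 70 ksi.
Effective throat t_e = 0.707 × 0.3125 = 0.2209 in.
Total length L = 14.5 in; A_we = 0.2209 × 14.5 = 3.204 in².
F_nw = 0.6 F_EXX = 0.6 × 70 = 42 ksi.
φR_n = 0.75 × 42 × 3.204 = 100.9 kip.

φR_n ≈ 101 kip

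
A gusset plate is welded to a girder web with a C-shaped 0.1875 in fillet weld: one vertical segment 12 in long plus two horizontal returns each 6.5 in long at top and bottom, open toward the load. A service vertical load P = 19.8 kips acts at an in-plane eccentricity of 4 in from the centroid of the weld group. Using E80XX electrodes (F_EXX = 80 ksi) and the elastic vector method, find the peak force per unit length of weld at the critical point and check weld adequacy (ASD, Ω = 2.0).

Total weld length L_w = 25 in. Treat welds as unit-width lines.
Centroid: x̄ = 2×6.5×3.25 / 25 = 1.69 in from the vertical weld.
Polar moment about centroid: J = I_x + I_y = [12³/12 + 2×6.5×6²] + [12×1.69² + 2(6.5³/12 + 6.5×1.56²)] = 723.7 in³.
Direct shear f_v = P/L_w = 19.8 / 25 = 0.792 kip/in (vertical).
Torsion M = P·e = 19.8 × 4 = 79.2 kip·in.
Critical point at (x, y) = (4.81, 6) from centroid. f_tx = M·y/J = 0.6566 kip/in; f_ty = M·x/J = 0.5264 kip/in.
Resultant f_max = √[f_tx² + (f_v + f_ty)²] = √[0.6566² + (0.792 + 0.5264)²] = 1.473 kip/in.
Capacity per unit length: r_n/Ω = (1/2.0) × 0.6 × 80 × (0.707 × 0.1875) = 3.181 kip/in.
1.473 ≤ 3.181 → adequate.

f_max ≈ 1.47 kip/in; adequate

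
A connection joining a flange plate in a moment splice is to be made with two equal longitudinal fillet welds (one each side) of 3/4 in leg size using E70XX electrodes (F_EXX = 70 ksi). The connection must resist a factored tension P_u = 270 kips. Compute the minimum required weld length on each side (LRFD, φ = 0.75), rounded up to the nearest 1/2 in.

L = 8.5 in on each side

Throat t_e = 0.707 × 0.75 = 0.5302 in.
φr_n = 0.75 × 0.6 × 70 × 0.5302 = 16.7 kips/in.
L_req = P_u / φr_n = 270 / 16.7 = 16.16 in total.
Per side: 16.16 / 2 = 8.082 in.
Round up → use L = 8.5 in on each side.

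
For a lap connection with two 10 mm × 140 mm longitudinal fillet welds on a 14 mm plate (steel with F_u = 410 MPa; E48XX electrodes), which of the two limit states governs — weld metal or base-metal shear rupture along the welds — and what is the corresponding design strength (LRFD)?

E48XX → F_EXX = 480 MPa.
t_e = 0.707 × 10 = 7.07 mm; L = 280 mm.
Weld metal: φR_n = 0.75 × 0.6 × 480 × 7.07 × 280 × 10⁻³ = 427.6 kN.
Base metal (shear rupture): φR_n = 0.75 × 0.6 × 410 × 14 × 280 × 10⁻³ = 723.2 kN.
Governing: weld metal.

φR_n ≈ 428 kN (weld metal governs)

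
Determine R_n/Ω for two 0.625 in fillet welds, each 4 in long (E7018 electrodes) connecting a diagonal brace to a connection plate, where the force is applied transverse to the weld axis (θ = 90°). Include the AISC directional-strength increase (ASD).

R_n/Ω ≈ 111 kip

E70XX → F_EXX = 70 ksi.
t_e = 0.707 × 0.625 = 0.4419 in; A_we = 0.4419 × 8 = 3.535 in².
Directional factor: 1.0 + 0.5 sin^1.5(90°) = 1.5.
F_nw = 0.6 × 70 × 1.5 = 63 ksi.
R_n/Ω = (63 × 3.535) / 2.0 = 111.4 kip.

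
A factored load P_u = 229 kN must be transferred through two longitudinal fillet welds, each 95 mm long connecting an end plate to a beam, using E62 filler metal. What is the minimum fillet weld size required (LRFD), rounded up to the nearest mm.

E62XX → F_EXX = 620 MPa.
Total weld length L = 190 mm.
Required throat t_e = P_u / (φ × 0.6 F_EXX × L) = 229 / (0.75 × 0.6 × 620 × 190 × 10⁻³) = 4.32 mm.
Required leg w = t_e / 0.707 = 6.11 mm → use 7 mm.

w = 7 mm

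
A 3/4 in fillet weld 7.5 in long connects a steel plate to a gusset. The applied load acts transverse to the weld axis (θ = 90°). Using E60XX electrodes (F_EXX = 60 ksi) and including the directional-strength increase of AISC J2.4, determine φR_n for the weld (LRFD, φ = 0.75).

t_e = 0.707 × 0.75 = 0.5302 in; A_we = 0.5302 × 7.5 = 3.977 in².
Directional factor: 1.0 + 0.5 sin^1.5(90°) = 1.5.
F_nw = 0.6 × 60 × 1.5 = 54 ksi.
φR_n = 0.75 × 54 × 3.977 = 161.1 kip.

φR_n ≈ 161 kip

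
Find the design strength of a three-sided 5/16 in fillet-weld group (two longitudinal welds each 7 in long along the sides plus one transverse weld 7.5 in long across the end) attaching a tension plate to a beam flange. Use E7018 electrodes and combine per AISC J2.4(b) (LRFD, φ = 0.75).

E70XX → F_EXX = 70 ksi.
t_e = 0.707 × 0.3125 = 0.2209 in.
R_nwl = 0.6 × 70 × 0.2209 × 14 = 129.9 kips (longitudinal, 2 welds).
R_nwt = 0.6 × 70 × 0.2209 × 7.5 = 69.6 kips (transverse, base value).
(i) R_nwl + R_nwt = 199.5 kips; (ii) 0.85 R_nwl + 1.5 R_nwt = 214.8 kips.
R_n = max = 214.8 kips [governs: (ii)]; φR_n = 161.1 kips.

φR_n ≈ 161 kips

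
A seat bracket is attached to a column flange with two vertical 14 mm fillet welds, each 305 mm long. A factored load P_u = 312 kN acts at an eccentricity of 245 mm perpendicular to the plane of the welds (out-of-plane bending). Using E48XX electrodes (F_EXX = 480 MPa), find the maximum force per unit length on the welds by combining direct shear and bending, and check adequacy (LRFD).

L_w = 2 × 305 = 610 mm; section modulus (unit throat) S = 2 × L²/6 = 31010 mm².
Direct shear f_v = P/L_w = 312×10³/610 = 511.5 N/mm.
Moment M = P × e = 312×10³ × 245 = 76440000 N·mm; bending f_b = M/S = 2465 N/mm.
f_max = √(f_v² + f_b²) = √(511.5² + 2465²) = 2518 N/mm.
φr_n = 0.75 × 0.6 × 480 × (0.707 × 14) = 2138 N/mm → NOT adequate.

f_max ≈ 2520 N/mm; NOT adequate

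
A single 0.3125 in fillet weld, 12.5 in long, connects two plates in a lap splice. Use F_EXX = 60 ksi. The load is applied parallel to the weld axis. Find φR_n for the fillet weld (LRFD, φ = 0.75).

φR_n ≈ 74.6 kips

Effective throat t_e = 0.707 × 0.3125 = 0.2209 in.
Total length L = 12.5 in; A_we = 0.2209 × 12.5 = 2.762 in².
F_nw = 0.6 F_EXX = 0.6 × 60 = 36 ksi.
φR_n = 0.75 × 36 × 2.762 = 74.57 kips.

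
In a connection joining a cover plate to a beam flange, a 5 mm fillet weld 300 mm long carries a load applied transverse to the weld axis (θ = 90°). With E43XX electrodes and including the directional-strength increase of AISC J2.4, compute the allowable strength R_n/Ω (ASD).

E43XX → F_EXX = 430 MPa.
t_e = 0.707 × 5 = 3.535 mm; A_we = 3.535 × 300 = 1060 mm².
Directional factor: 1.0 + 0.5 sin^1.5(90°) = 1.5.
F_nw = 0.6 × 430 × 1.5 = 387 MPa.
R_n/Ω = (387 × 1060) / 2.0 × 10⁻³ = 205.2 kN.

R_n/Ω ≈ 205 kN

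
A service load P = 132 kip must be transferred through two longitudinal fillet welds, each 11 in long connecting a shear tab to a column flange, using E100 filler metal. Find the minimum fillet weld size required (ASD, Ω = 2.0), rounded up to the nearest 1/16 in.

w = 5/16 in

E100XX → F_EXX = 100 ksi.
Total weld length L = 22 in.
Required throat t_e = P × Ω / (0.6 F_EXX × L) = 132 × 2.0 / (0.6 × 100 × 22) = 0.2 in.
Required leg w = t_e / 0.707 = 0.2829 in → use 5/16 in.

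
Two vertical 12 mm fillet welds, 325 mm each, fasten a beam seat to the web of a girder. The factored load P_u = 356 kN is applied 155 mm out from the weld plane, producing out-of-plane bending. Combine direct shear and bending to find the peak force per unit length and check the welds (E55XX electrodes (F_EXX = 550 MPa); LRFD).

f_max ≈ 1660 N/mm; adequate

L_w = 2 × 325 = 650 mm; section modulus (unit throat) S = 2 × L²/6 = 35210 mm².
Direct shear f_v = P/L_w = 356×10³/650 = 547.7 N/mm.
Moment M = P × e = 356×10³ × 155 = 55180000 N·mm; bending f_b = M/S = 1567 N/mm.
f_max = √(f_v² + f_b²) = √(547.7² + 1567²) = 1660 N/mm.
φr_n = 0.75 × 0.6 × 550 × (0.707 × 12) = 2100 N/mm → adequate.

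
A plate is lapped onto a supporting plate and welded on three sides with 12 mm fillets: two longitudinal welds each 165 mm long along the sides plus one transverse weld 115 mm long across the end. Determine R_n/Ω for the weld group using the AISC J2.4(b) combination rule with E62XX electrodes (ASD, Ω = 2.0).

R_n/Ω ≈ 715 kN

E62XX → F_EXX = 620 MPa.
t_e = 0.707 × 12 = 8.484 mm.
R_nwl = 0.6 × 620 × 8.484 × 330 × 10⁻³ = 1041 kN (longitudinal, 2 welds).
R_nwt = 0.6 × 620 × 8.484 × 115 × 10⁻³ = 362.9 kN (transverse, base value).
(i) R_nwl + R_nwt = 1404 kN; (ii) 0.85 R_nwl + 1.5 R_nwt = 1430 kN.
R_n = max = 1430 kN [governs: (ii)]; R_n/Ω = 714.8 kN.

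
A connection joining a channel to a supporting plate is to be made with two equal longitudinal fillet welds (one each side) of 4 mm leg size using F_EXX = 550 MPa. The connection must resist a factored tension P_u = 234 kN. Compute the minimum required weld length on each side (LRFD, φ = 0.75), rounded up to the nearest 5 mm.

Throat t_e = 0.707 × 4 = 2.828 mm.
φr_n = 0.75 × 0.6 × 550 × 2.828 × 10⁻³ = 0.6999 kN/mm.
L_req = P_u / φr_n = 234 / 0.6999 = 334.3 mm total.
Per side: 334.3 / 2 = 167.2 mm.
Round up → use L = 170 mm on each side.

L = 170 mm on each side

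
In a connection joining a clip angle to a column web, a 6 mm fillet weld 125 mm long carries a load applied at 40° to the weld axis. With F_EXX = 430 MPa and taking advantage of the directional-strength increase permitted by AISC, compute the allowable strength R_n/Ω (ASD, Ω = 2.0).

t_e = 0.707 × 6 = 4.242 mm; A_we = 4.242 × 125 = 530.2 mm².
Directional factor: 1.0 + 0.5 sin^1.5(40°) = 1.258.
F_nw = 0.6 × 430 × 1.258 = 324.5 MPa.
R_n/Ω = (324.5 × 530.2) / 2.0 × 10⁻³ = 86.03 kN.

R_n/Ω ≈ 86 kN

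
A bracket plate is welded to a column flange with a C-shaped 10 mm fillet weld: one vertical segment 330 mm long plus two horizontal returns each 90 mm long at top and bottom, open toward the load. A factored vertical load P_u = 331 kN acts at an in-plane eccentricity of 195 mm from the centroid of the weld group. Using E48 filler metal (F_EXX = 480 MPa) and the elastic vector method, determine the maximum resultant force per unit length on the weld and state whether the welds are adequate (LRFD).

Total weld length L_w = 510 mm. Treat welds as unit-width lines.
Centroid: x̄ = 2×90×45 / 510 = 15.88 mm from the vertical weld.
Polar moment about centroid: J = I_x + I_y = [330³/12 + 2×90×165²] + [330×15.88² + 2(90³/12 + 90×29.12²)] = 8253000 mm³.
Direct shear f_v = P/L_w = 331×10³ / 510 = 649 N/mm (vertical).
Torsion M = P·e = 331×10³ × 195 = 64545000 N·mm.
Critical point at (x, y) = (74.12, 165) from centroid. f_tx = M·y/J = 1290 N/mm; f_ty = M·x/J = 579.7 N/mm.
Resultant f_max = √[f_tx² + (f_v + f_ty)²] = √[1290² + (649 + 579.7)²] = 1782 N/mm.
Capacity per unit length: φr_n = 0.75 × 0.6 × 480 × (0.707 × 10) = 1527 N/mm.
1782 > 1527 → NOT adequate.

f_max ≈ 1780 N/mm; NOT adequate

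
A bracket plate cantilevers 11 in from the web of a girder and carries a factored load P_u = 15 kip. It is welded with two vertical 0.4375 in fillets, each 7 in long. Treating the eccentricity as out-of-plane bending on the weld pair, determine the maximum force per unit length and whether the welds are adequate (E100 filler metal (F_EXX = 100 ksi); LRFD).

L_w = 2 × 7 = 14 in; section modulus (unit throat) S = 2 × L²/6 = 16.33 in².
Direct shear f_v = P/L_w = 15/14 = 1.071 kip/in.
Moment M = P × e = 15 × 11 = 165 kip·in; bending f_b = M/S = 10.1 kip/in.
f_max = √(f_v² + f_b²) = √(1.071² + 10.1²) = 10.16 kip/in.
φr_n = 0.75 × 0.6 × 100 × (0.707 × 0.4375) = 13.92 kip/in → adequate.

f_max ≈ 10.2 kip/in; adequate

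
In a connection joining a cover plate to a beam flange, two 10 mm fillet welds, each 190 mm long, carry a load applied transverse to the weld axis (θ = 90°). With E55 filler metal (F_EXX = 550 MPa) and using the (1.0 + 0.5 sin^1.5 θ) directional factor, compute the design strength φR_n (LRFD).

t_e = 0.707 × 10 = 7.07 mm; A_we = 7.07 × 380 = 2687 mm².
Directional factor: 1.0 + 0.5 sin^1.5(90°) = 1.5.
F_nw = 0.6 × 550 × 1.5 = 495 MPa.
φR_n = 0.75 × 495 × 2687 × 10⁻³ = 997.4 kN.

φR_n ≈ 997 kN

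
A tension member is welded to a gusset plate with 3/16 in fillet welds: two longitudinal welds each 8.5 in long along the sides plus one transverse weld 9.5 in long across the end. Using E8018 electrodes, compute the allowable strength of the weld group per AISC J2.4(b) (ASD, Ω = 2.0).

E80XX → F_EXX = 80 ksi.
t_e = 0.707 × 0.1875 = 0.1326 in.
R_nwl = 0.6 × 80 × 0.1326 × 17 = 108.2 kips (longitudinal, 2 welds).
R_nwt = 0.6 × 80 × 0.1326 × 9.5 = 60.45 kips (transverse, base value).
(i) R_nwl + R_nwt = 168.6 kips; (ii) 0.85 R_nwl + 1.5 R_nwt = 182.6 kips.
R_n = max = 182.6 kips [governs: (ii)]; R_n/Ω = 91.31 kips.

R_n/Ω ≈ 91.3 kips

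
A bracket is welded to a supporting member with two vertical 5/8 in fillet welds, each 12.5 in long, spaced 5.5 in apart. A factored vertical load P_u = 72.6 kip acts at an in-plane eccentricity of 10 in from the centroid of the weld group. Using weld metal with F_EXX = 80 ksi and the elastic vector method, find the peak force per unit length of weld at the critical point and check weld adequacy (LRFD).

Total weld length L_w = 25 in. Treat welds as unit-width lines.
Polar moment about centroid: J = 2[d³/12 + d(b/2)²] = 2[12.5³/12 + 12.5×2.75²] = 514.6 in³.
Direct shear f_v = P/L_w = 72.6 / 25 = 2.904 kip/in (vertical).
Torsion M = P·e = 72.6 × 10 = 726 kip·in.
Critical point at (x, y) = (2.75, 6.25) from centroid. f_tx = M·y/J = 8.818 kip/in; f_ty = M·x/J = 3.88 kip/in.
Resultant f_max = √[f_tx² + (f_v + f_ty)²] = √[8.818² + (2.904 + 3.88)²] = 11.13 kip/in.
Capacity per unit length: φr_n = 0.75 × 0.6 × 80 × (0.707 × 0.625) = 15.91 kip/in.
11.13 ≤ 15.91 → adequate.

f_max ≈ 11.1 kip/in; adequate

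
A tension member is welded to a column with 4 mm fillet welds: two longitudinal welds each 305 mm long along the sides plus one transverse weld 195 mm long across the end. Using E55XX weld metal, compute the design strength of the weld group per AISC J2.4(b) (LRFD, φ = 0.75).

E55XX → F_EXX = 550 MPa.
t_e = 0.707 × 4 = 2.828 mm.
R_nwl = 0.6 × 550 × 2.828 × 610 × 10⁻³ = 569.3 kN (longitudinal, 2 welds).
R_nwt = 0.6 × 550 × 2.828 × 195 × 10⁻³ = 182 kN (transverse, base value).
(i) R_nwl + R_nwt = 751.3 kN; (ii) 0.85 R_nwl + 1.5 R_nwt = 756.9 kN.
R_n = max = 756.9 kN [governs: (ii)]; φR_n = 567.6 kN.

φR_n ≈ 568 kN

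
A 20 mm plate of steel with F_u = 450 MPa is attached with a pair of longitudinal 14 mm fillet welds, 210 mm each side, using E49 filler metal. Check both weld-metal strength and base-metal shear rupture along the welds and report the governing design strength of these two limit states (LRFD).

φR_n ≈ 917 kN (weld metal governs)

E49XX → F_EXX = 490 MPa.
t_e = 0.707 × 14 = 9.898 mm; L = 420 mm.
Weld metal: φR_n = 0.75 × 0.6 × 490 × 9.898 × 420 × 10⁻³ = 916.7 kN.
Base metal (shear rupture): φR_n = 0.75 × 0.6 × 450 × 20 × 420 × 10⁻³ = 1701 kN.
Governing: weld metal.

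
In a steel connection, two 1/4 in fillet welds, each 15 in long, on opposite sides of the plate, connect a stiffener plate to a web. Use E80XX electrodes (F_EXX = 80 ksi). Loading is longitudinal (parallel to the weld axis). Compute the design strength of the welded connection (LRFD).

φR_n ≈ 191 kips

Effective throat t_e = 0.707 × 0.25 = 0.1767 in.
Total length L = 30 in; A_we = 0.1767 × 30 = 5.302 in².
F_nw = 0.6 F_EXX = 0.6 × 80 = 48 ksi.
φR_n = 0.75 × 48 × 5.302 = 190.9 kips.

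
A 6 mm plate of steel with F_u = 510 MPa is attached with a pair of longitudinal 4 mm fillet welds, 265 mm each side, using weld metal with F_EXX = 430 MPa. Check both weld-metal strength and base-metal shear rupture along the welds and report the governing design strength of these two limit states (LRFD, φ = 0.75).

φR_n ≈ 290 kN (weld metal governs)

t_e = 0.707 × 4 = 2.828 mm; L = 530 mm.
Weld metal: φR_n = 0.75 × 0.6 × 430 × 2.828 × 530 × 10⁻³ = 290 kN.
Base metal (shear rupture): φR_n = 0.75 × 0.6 × 510 × 6 × 530 × 10⁻³ = 729.8 kN.
Governing: weld metal.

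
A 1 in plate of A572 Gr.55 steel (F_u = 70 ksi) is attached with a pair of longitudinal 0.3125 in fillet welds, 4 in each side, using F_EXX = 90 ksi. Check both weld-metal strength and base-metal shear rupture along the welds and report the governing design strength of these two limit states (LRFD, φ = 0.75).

φR_n ≈ 71.6 kips (weld metal governs)

t_e = 0.707 × 0.3125 = 0.2209 in; L = 8 in.
Weld metal: φR_n = 0.75 × 0.6 × 90 × 0.2209 × 8 = 71.58 kips.
Base metal (shear rupture): φR_n = 0.75 × 0.6 × 70 × 1 × 8 = 252 kips.
Governing: weld metal.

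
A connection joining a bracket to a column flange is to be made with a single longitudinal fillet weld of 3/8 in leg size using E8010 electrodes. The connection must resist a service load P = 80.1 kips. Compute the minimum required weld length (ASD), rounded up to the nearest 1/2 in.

L = 13 in

E80XX → F_EXX = 80 ksi.
Throat t_e = 0.707 × 0.375 = 0.2651 in.
r_n/Ω = (0.6 × 80 × 0.2651) / 2.0 = 6.363 kip/in.
L_req = P / (r_n/Ω) = 80.1 / 6.363 = 12.59 in total.
Round up → use L = 13 in.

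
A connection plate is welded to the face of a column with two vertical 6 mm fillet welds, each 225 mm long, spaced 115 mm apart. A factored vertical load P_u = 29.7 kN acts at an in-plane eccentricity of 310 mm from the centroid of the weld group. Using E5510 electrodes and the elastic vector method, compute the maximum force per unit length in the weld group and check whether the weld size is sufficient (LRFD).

f_max ≈ 378 N/mm; adequate

E55XX → F_EXX = 550 MPa.
Total weld length L_w = 450 mm. Treat welds as unit-width lines.
Polar moment about centroid: J = 2[d³/12 + d(b/2)²] = 2[225³/12 + 225×57.5²] = 3386000 mm³.
Direct shear f_v = P/L_w = 29.7×10³ / 450 = 66 N/mm (vertical).
Torsion M = P·e = 29.7×10³ × 310 = 9207000 N·mm.
Critical point at (x, y) = (57.5, 112.5) from centroid. f_tx = M·y/J = 305.9 N/mm; f_ty = M·x/J = 156.3 N/mm.
Resultant f_max = √[f_tx² + (f_v + f_ty)²] = √[305.9² + (66 + 156.3)²] = 378.1 N/mm.
Capacity per unit length: φr_n = 0.75 × 0.6 × 550 × (0.707 × 6) = 1050 N/mm.
378.1 ≤ 1050 → adequate.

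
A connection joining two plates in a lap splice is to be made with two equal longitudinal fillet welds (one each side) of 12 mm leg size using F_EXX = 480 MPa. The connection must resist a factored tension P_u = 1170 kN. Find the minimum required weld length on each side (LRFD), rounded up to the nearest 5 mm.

L = 320 mm on each side

Throat t_e = 0.707 × 12 = 8.484 mm.
φr_n = 0.75 × 0.6 × 480 × 8.484 × 10⁻³ = 1.833 kN/mm.
L_req = P_u / φr_n = 1170 / 1.833 = 638.5 mm total.
Per side: 638.5 / 2 = 319.2 mm.
Round up → use L = 320 mm on each side.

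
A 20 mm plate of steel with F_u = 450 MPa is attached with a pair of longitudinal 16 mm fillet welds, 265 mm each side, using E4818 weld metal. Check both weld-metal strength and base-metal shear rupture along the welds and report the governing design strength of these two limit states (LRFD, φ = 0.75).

E48XX → F_EXX = 480 MPa.
t_e = 0.707 × 16 = 11.31 mm; L = 530 mm.
Weld metal: φR_n = 0.75 × 0.6 × 480 × 11.31 × 530 × 10⁻³ = 1295 kN.
Base metal (shear rupture): φR_n = 0.75 × 0.6 × 450 × 20 × 530 × 10⁻³ = 2146 kN.
Governing: weld metal.

φR_n ≈ 1290 kN (weld metal governs)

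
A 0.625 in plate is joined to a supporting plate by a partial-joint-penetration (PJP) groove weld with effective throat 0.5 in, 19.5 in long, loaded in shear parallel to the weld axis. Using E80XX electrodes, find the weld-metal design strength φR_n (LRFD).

E80XX → F_EXX = 80 ksi.
Effective throat (given) t_e = 0.5 in.
A_we = 0.5 × 19.5 = 9.75 in².
F_nw = 0.6 F_EXX = 48 ksi.
φR_n = 0.75 × 48 × 9.75 = 351 kips.

φR_n ≈ 351 kips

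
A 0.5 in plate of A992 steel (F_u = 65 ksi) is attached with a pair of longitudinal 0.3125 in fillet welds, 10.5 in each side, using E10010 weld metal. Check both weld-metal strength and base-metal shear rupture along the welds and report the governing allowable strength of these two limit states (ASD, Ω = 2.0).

E100XX → F_EXX = 100 ksi.
t_e = 0.707 × 0.3125 = 0.2209 in; L = 21 in.
Weld metal: R_n/Ω = (1/2.0) × 0.6 × 100 × 0.2209 × 21 = 139.2 kips.
Base metal (shear rupture): R_n/Ω = (1/2.0) × 0.6 × 65 × 0.5 × 21 = 204.8 kips.
Governing: weld metal.

R_n/Ω ≈ 139 kips (weld metal governs)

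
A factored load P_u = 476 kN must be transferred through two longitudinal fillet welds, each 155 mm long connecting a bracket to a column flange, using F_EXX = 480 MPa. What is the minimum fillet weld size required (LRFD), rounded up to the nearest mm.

Total weld length L = 310 mm.
Required throat t_e = P_u / (φ × 0.6 F_EXX × L) = 476 / (0.75 × 0.6 × 480 × 310 × 10⁻³) = 7.109 mm.
Required leg w = t_e / 0.707 = 10.05 mm → use 11 mm.

w = 11 mm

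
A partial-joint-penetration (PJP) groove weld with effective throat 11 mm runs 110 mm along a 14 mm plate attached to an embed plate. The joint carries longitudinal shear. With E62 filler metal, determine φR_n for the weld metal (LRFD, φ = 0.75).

φR_n ≈ 338 kN

E62XX → F_EXX = 620 MPa.
Effective throat (given) t_e = 11 mm.
A_we = 11 × 110 = 1210 mm².
F_nw = 0.6 F_EXX = 372 MPa.
φR_n = 0.75 × 372 × 1210 × 10⁻³ = 337.6 kN.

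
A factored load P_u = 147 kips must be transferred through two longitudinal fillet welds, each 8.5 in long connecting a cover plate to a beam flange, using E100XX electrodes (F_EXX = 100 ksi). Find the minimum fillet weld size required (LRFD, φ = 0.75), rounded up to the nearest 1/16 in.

Total weld length L = 17 in.
Required throat t_e = P_u / (φ × 0.6 F_EXX × L) = 147 / (0.75 × 0.6 × 100 × 17) = 0.1922 in.
Required leg w = t_e / 0.707 = 0.2718 in → use 5/16 in.

w = 5/16 in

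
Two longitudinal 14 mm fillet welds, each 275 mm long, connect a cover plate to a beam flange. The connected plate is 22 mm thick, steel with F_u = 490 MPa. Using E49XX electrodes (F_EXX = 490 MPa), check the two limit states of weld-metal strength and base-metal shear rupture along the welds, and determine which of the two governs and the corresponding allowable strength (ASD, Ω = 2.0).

R_n/Ω ≈ 800 kN (weld metal governs)

t_e = 0.707 × 14 = 9.898 mm; L = 550 mm.
Weld metal: R_n/Ω = (1/2.0) × 0.6 × 490 × 9.898 × 550 × 10⁻³ = 800.3 kN.
Base metal (shear rupture): R_n/Ω = (1/2.0) × 0.6 × 490 × 22 × 550 × 10⁻³ = 1779 kN.
Governing: weld metal.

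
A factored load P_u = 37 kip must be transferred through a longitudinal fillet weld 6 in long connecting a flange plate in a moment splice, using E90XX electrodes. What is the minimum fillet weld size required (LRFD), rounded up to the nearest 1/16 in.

w = 1/4 in

E90XX → F_EXX = 90 ksi.
Total weld length L = 6 in.
Required throat t_e = P_u / (φ × 0.6 F_EXX × L) = 37 / (0.75 × 0.6 × 90 × 6) = 0.1523 in.
Required leg w = t_e / 0.707 = 0.2154 in → use 1/4 in.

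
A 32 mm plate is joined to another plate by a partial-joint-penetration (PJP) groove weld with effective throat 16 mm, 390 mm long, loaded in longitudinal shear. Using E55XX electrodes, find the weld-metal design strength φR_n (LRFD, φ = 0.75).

φR_n ≈ 1540 kN

E55XX → F_EXX = 550 MPa.
Effective throat (given) t_e = 16 mm.
A_we = 16 × 390 = 6240 mm².
F_nw = 0.6 F_EXX = 330 MPa.
φR_n = 0.75 × 330 × 6240 × 10⁻³ = 1544 kN.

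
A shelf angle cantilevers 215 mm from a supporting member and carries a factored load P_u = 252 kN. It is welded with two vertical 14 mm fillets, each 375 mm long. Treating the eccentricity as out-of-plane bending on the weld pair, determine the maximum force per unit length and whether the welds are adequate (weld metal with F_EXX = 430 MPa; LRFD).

f_max ≈ 1200 N/mm; adequate

L_w = 2 × 375 = 750 mm; section modulus (unit throat) S = 2 × L²/6 = 46880 mm².
Direct shear f_v = P/L_w = 252×10³/750 = 336 N/mm.
Moment M = P × e = 252×10³ × 215 = 54180000 N·mm; bending f_b = M/S = 1156 N/mm.
f_max = √(f_v² + f_b²) = √(336² + 1156²) = 1204 N/mm.
φr_n = 0.75 × 0.6 × 430 × (0.707 × 14) = 1915 N/mm → adequate.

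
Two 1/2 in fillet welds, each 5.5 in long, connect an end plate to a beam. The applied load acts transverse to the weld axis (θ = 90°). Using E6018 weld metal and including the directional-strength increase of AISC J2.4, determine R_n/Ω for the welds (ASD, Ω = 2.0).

R_n/Ω ≈ 105 kips

E60XX → F_EXX = 60 ksi.
t_e = 0.707 × 0.5 = 0.3535 in; A_we = 0.3535 × 11 = 3.888 in².
Directional factor: 1.0 + 0.5 sin^1.5(90°) = 1.5.
F_nw = 0.6 × 60 × 1.5 = 54 ksi.
R_n/Ω = (54 × 3.888) / 2.0 = 105 kips.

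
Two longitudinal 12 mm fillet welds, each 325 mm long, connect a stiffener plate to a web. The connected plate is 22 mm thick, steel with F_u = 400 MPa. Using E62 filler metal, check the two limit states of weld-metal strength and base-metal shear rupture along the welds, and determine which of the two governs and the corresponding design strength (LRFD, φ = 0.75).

E62XX → F_EXX = 620 MPa.
t_e = 0.707 × 12 = 8.484 mm; L = 650 mm.
Weld metal: φR_n = 0.75 × 0.6 × 620 × 8.484 × 650 × 10⁻³ = 1539 kN.
Base metal (shear rupture): φR_n = 0.75 × 0.6 × 400 × 22 × 650 × 10⁻³ = 2574 kN.
Governing: weld metal.

φR_n ≈ 1540 kN (weld metal governs)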